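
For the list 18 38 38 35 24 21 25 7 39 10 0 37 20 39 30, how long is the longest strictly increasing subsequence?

One longest increasing subsequence is 18, 24, 25, 37, 39 (positions 1,5,7,12,14), of length 5; no longer one exists.

5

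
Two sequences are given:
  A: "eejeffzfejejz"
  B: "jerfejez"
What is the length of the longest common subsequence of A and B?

7

A longest common subsequence is jefejez (length 7); the LCS DP confirms no longer common subsequence exists.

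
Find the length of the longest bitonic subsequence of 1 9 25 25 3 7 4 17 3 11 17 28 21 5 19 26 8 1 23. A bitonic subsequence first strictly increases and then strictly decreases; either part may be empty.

10

One longest bitonic subsequence is 1, 3, 7, 11, 17, 28, 21, 19, 8, 1 (positions 1,5,6,10,11,12,13,15,17,18): it rises to 28 then falls. Length 10 is optimal.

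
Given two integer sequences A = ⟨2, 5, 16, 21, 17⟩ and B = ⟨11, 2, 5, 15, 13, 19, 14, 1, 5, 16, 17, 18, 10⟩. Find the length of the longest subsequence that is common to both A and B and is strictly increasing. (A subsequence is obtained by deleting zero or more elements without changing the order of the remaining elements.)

A longest common strictly increasing subsequence is 2, 5, 16, 17 (length 4); it appears in order in both A and B, and no longer such subsequence exists.

4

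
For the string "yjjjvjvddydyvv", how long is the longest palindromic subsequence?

7

Using dp[i][j] = 2 + dp[i+1][j−1] if the ends match, else max(dp[i+1][j], dp[i][j−1]):
dp[1][14] = 7. A witness is vvydyvv at positions 5,7,10,11,12,13,14.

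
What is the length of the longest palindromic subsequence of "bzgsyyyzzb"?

One longest palindromic subsequence is bzyyyzb (positions 1,2,5,6,7,9,10); it reads the same forward and backward, and the interval DP gives dp[1][10] = 7.

7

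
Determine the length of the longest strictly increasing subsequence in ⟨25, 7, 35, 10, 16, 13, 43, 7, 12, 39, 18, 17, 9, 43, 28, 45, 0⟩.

6

Let dp[i] be the longest increasing subsequence ending at position i. Then dp = [1, 1, 2, 2, 3, 3, 4, 1, 3, 4, 4, 4, 2, 5, 5, 6, 1].
The maximum is 6; one witness is 7, 10, 16, 39, 43, 45 at positions 2,4,5,10,14,16.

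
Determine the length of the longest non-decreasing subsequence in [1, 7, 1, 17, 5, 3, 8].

4

Scanning left to right, the best length ending at each element is: 1→1, 7→2, 1→2, 17→3, 5→3, 3→3, 8→4.
So the longest non-decreasing subsequence has length 4, e.g. 1, 1, 5, 8.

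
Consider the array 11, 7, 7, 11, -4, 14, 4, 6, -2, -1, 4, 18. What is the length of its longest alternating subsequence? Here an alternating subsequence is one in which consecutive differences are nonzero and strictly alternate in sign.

9

Track the best alternating length ending on an up-step vs a down-step at each position: up/down = 1/1, 1/2, 1/2, 3/1, 1/4, 5/1, 5/6, 7/6, 5/8, 9/8, 9/8, 9/1.
The maximum over both is 9; one such subsequence is 11, 7, 11, -4, 14, 4, 6, -2, -1.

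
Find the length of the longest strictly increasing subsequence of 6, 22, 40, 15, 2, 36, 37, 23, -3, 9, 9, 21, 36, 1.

4

One longest increasing subsequence is 6, 22, 36, 37 (positions 1,2,6,7), of length 4; no longer one exists.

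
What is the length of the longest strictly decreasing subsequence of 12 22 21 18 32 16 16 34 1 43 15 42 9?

6

Let dp[i] be the longest decreasing subsequence ending at position i. Then dp = [1, 1, 2, 3, 1, 4, 4, 1, 5, 1, 5, 2, 6].
The maximum is 6; one witness is 22, 21, 18, 16, 15, 9 at positions 2,3,4,6,11,13.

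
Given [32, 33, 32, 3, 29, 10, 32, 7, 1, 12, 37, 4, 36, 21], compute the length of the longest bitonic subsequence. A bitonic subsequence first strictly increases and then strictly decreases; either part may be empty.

7

One longest bitonic subsequence is 32, 33, 32, 29, 10, 7, 4 (positions 1,2,3,5,6,8,12): it rises to 33 then falls. Length 7 is optimal.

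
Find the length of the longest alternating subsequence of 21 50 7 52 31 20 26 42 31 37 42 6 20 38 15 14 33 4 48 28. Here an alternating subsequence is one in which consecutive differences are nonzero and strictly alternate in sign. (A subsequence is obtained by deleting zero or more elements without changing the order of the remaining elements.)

15

Track the best alternating length ending on an up-step vs a down-step at each position: up/down = 1/1, 2/1, 1/3, 4/1, 4/5, 4/5, 6/5, 6/5, 6/7, 8/7, 8/5, 1/9, 10/9, 10/9, 10/11, 10/11, 12/11, 1/13, 14/5, 14/15.
The maximum over both is 15; one such subsequence is 21, 50, 7, 52, 31, 42, 31, 37, 6, 20, 15, 33, 4, 48, 28.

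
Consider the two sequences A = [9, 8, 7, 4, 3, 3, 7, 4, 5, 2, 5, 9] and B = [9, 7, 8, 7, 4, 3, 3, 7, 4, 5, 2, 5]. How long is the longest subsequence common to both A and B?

11

Backtracking the LCS table gives one alignment: 9 (A1,B1) → 8 (A2,B3) → 7 (A3,B4) → 4 (A4,B5) → 3 (A5,B6) → 3 (A6,B7) → 7 (A7,B8) → 4 (A8,B9) → 5 (A9,B10) → 2 (A10,B11) → 5 (A11,B12).
So the longest common subsequence has length 11.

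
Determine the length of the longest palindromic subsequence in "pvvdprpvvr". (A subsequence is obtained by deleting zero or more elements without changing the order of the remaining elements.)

7

One longest palindromic subsequence is vvprpvv (positions 2,3,5,6,7,8,9); it reads the same forward and backward, and the interval DP gives dp[1][10] = 7.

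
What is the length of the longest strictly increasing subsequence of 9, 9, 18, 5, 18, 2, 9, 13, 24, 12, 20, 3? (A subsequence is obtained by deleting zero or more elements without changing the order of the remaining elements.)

Let dp[i] be the longest increasing subsequence ending at position i. Then dp = [1, 1, 2, 1, 2, 1, 2, 3, 4, 3, 4, 2].
The maximum is 4; one witness is 5, 9, 13, 24 at positions 4,7,8,9.

4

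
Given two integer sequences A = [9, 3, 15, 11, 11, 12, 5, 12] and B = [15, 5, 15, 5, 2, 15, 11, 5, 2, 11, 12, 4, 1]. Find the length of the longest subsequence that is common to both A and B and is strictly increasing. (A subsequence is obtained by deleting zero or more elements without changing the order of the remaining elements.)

A longest common strictly increasing subsequence is 11, 12 (length 2); it appears in order in both A and B, and no longer such subsequence exists.

2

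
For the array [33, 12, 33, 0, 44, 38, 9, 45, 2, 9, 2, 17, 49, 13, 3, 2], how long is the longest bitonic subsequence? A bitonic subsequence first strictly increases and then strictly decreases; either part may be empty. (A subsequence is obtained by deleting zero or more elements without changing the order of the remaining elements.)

8

One longest bitonic subsequence is 12, 33, 44, 38, 17, 13, 3, 2 (positions 2,3,5,6,12,14,15,16): it rises to 44 then falls. Length 8 is optimal.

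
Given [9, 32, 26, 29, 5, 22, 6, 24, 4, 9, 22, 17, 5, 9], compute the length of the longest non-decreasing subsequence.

4

Scanning left to right, the best length ending at each element is: 9→1, 32→2, 26→2, 29→3, 5→1, 22→2, 6→2, 24→3, 4→1, 9→3, 22→4, 17→4, 5→2, 9→4.
So the longest non-decreasing subsequence has length 4, e.g. 5, 6, 9, 22.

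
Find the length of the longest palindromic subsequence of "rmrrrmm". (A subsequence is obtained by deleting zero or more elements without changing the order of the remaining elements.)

Using dp[i][j] = 2 + dp[i+1][j−1] if the ends match, else max(dp[i+1][j], dp[i][j−1]):
dp[1][7] = 5. A witness is mrrrm at positions 2,3,4,5,7.

5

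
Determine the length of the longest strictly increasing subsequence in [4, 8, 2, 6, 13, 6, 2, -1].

3

One longest increasing subsequence is 4, 8, 13 (positions 1,2,5), of length 3; no longer one exists.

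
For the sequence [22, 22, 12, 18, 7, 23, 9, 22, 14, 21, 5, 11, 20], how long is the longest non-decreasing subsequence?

4

Let dp[i] be the longest non-decreasing subsequence ending at position i. Then dp = [1, 2, 1, 2, 1, 3, 2, 3, 3, 4, 1, 3, 4].
The maximum is 4; one witness is 7, 9, 14, 21 at positions 5,7,9,10.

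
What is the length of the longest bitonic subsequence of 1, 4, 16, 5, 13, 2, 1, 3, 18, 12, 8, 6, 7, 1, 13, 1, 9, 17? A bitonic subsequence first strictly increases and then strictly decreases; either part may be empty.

9

Let inc[i] be the LIS ending at i and dec[i] the longest strictly decreasing subsequence starting at i. inc = [1, 2, 3, 3, 4, 2, 1, 3, 5, 4, 4, 4, 5, 1, 6, 1, 6, 7], dec = [1, 3, 6, 3, 5, 2, 1, 2, 5, 4, 3, 2, 2, 1, 2, 1, 1, 1].
max_i inc[i]+dec[i]−1 = 9, with one witness 1, 4, 5, 13, 18, 12, 8, 7, 1.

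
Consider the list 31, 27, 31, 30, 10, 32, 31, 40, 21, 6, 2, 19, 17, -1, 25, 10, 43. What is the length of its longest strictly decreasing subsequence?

One longest decreasing subsequence is 31, 27, 10, 6, 2, -1 (positions 1,2,5,10,11,14), of length 6; no longer one exists.

6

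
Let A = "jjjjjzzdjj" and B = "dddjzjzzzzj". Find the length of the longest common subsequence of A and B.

A longest common subsequence is jjzzj (length 5); the LCS DP confirms no longer common subsequence exists.

5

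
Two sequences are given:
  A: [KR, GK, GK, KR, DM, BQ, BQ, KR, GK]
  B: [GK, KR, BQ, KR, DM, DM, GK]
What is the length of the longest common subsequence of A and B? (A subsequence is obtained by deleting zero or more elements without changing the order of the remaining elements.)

5

A longest common subsequence is GK, KR, BQ, KR, GK (length 5); the LCS DP confirms no longer common subsequence exists.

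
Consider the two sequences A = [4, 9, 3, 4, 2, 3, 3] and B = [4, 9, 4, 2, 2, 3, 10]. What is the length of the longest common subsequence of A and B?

5

A longest common subsequence is 4, 9, 4, 2, 3 (length 5); the LCS DP confirms no longer common subsequence exists.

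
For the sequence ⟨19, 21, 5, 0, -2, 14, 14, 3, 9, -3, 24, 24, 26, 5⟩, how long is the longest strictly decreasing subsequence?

Let dp[i] be the longest decreasing subsequence ending at position i. Then dp = [1, 1, 2, 3, 4, 2, 2, 3, 3, 5, 1, 1, 1, 4].
The maximum is 5; one witness is 19, 5, 0, -2, -3 at positions 1,3,4,5,10.

5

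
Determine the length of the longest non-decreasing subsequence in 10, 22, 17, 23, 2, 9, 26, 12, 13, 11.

4

Let dp[i] be the longest non-decreasing subsequence ending at position i. Then dp = [1, 2, 2, 3, 1, 2, 4, 3, 4, 3].
The maximum is 4; one witness is 10, 22, 23, 26 at positions 1,2,4,7.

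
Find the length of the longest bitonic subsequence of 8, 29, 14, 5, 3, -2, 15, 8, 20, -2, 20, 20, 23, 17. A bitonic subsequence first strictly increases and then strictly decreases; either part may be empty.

Let inc[i] be the LIS ending at i and dec[i] the longest strictly decreasing subsequence starting at i. inc = [1, 2, 2, 1, 1, 1, 3, 2, 4, 1, 4, 4, 5, 4], dec = [4, 5, 4, 3, 2, 1, 3, 2, 2, 1, 2, 2, 2, 1].
max_i inc[i]+dec[i]−1 = 6, with one witness 8, 29, 14, 5, 3, -2.

6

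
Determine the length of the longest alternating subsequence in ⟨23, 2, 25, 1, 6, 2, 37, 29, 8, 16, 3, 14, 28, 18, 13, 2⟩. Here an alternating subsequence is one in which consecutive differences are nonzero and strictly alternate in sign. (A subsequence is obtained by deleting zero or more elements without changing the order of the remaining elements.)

12

A longest alternating subsequence is 23, 2, 25, 1, 6, 2, 37, 8, 16, 3, 28, 18 (positions 1,2,3,4,5,6,7,9,10,11,13,14); its 11 consecutive differences strictly alternate in sign, and length 12 is optimal.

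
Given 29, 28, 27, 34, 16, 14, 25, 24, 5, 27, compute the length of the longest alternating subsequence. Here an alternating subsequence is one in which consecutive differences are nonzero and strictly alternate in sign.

A longest alternating subsequence is 29, 28, 34, 16, 25, 24, 27 (positions 1,2,4,5,7,8,10); its 6 consecutive differences strictly alternate in sign, and length 7 is optimal.

7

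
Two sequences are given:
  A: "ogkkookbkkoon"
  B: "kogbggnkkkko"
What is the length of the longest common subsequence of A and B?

A longest common subsequence is ogkkkko (length 7); the LCS DP confirms no longer common subsequence exists.

7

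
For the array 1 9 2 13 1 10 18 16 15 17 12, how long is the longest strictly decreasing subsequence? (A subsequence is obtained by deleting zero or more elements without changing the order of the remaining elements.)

Scanning left to right, the best length ending at each element is: 1→1, 9→1, 2→2, 13→1, 1→3, 10→2, 18→1, 16→2, 15→3, 17→2, 12→4.
So the longest decreasing subsequence has length 4, e.g. 18, 16, 15, 12.

4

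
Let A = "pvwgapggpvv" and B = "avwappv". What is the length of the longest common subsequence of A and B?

A longest common subsequence is vwappv (length 6); the LCS DP confirms no longer common subsequence exists.

6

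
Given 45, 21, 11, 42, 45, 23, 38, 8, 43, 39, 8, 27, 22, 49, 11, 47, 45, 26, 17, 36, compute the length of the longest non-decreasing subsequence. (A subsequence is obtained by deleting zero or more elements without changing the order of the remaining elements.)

Scanning left to right, the best length ending at each element is: 45→1, 21→1, 11→1, 42→2, 45→3, 23→2, 38→3, 8→1, 43→4, 39→4, 8→2, 27→3, 22→3, 49→5, 11→3, 47→5, 45→5, 26→4, 17→4, 36→5.
So the longest non-decreasing subsequence has length 5, e.g. 21, 23, 38, 43, 49.

5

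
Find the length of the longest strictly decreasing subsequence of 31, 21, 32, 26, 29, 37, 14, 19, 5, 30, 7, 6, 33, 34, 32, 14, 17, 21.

Let dp[i] be the longest decreasing subsequence ending at position i. Then dp = [1, 2, 1, 2, 2, 1, 3, 3, 4, 2, 4, 5, 2, 2, 3, 4, 4, 4].
The maximum is 5; one witness is 31, 21, 14, 7, 6 at positions 1,2,7,11,12.

5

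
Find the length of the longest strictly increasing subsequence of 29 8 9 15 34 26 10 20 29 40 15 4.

6

Scanning left to right, the best length ending at each element is: 29→1, 8→1, 9→2, 15→3, 34→4, 26→4, 10→3, 20→4, 29→5, 40→6, 15→4, 4→1.
So the longest increasing subsequence has length 6, e.g. 8, 9, 15, 26, 29, 40.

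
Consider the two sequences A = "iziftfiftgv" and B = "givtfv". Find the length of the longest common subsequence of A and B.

Backtracking the LCS table gives one alignment: i (A1,B2) → t (A5,B4) → f (A8,B5) → v (A11,B6).
So the longest common subsequence has length 4.

4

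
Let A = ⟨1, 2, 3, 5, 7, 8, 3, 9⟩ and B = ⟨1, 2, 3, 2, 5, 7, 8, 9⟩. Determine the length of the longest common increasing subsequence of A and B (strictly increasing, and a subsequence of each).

7

A longest common strictly increasing subsequence is 1, 2, 3, 5, 7, 8, 9 (length 7); it appears in order in both A and B, and no longer such subsequence exists.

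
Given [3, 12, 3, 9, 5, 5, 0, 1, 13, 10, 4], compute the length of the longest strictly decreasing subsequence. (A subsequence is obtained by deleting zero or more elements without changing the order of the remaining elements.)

Let dp[i] be the longest decreasing subsequence ending at position i. Then dp = [1, 1, 2, 2, 3, 3, 4, 4, 1, 2, 4].
The maximum is 4; one witness is 12, 9, 5, 0 at positions 2,4,5,7.

4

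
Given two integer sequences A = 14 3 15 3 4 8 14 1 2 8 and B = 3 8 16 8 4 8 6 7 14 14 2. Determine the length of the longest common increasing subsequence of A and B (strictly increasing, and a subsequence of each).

4

For each value that appears in both, track the longest common increasing run ending there.
The best achievable length is 4; one witness is 3, 4, 8, 14 (A-positions 2,5,6,7, B-positions 1,5,6,9).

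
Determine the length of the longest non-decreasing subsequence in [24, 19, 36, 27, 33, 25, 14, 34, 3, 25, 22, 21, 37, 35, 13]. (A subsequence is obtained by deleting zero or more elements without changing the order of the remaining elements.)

5

One longest non-decreasing subsequence is 24, 27, 33, 34, 37 (positions 1,4,5,8,13), of length 5; no longer one exists.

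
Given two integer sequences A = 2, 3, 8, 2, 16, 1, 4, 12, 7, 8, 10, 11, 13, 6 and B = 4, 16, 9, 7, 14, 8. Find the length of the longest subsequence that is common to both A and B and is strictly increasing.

A longest common strictly increasing subsequence is 4, 7, 8 (length 3); it appears in order in both A and B, and no longer such subsequence exists.

3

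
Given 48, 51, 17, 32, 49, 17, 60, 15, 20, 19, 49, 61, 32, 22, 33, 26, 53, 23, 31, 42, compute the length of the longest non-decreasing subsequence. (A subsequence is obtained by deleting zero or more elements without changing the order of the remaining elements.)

7

Let dp[i] be the longest non-decreasing subsequence ending at position i. Then dp = [1, 2, 1, 2, 3, 2, 4, 1, 3, 3, 4, 5, 4, 4, 5, 5, 6, 5, 6, 7].
The maximum is 7; one witness is 17, 17, 20, 22, 26, 31, 42 at positions 3,6,9,14,16,19,20.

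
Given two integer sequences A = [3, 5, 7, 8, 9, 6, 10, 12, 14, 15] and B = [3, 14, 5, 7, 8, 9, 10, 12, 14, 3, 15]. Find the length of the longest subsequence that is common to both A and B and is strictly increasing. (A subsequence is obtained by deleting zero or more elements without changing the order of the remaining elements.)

9

For each value that appears in both, track the longest common increasing run ending there.
The best achievable length is 9; one witness is 3, 5, 7, 8, 9, 10, 12, 14, 15 (A-positions 1,2,3,4,5,7,8,9,10, B-positions 1,3,4,5,6,7,8,9,11).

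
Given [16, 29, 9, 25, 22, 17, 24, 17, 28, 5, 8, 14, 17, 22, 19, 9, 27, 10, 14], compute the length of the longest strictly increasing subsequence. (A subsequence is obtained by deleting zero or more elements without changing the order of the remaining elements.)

6

Let dp[i] be the longest increasing subsequence ending at position i. Then dp = [1, 2, 1, 2, 2, 2, 3, 2, 4, 1, 2, 3, 4, 5, 5, 3, 6, 4, 5].
The maximum is 6; one witness is 5, 8, 14, 17, 22, 27 at positions 10,11,12,13,14,17.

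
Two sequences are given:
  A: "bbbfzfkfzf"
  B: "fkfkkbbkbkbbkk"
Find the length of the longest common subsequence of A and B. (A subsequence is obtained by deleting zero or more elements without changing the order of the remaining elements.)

Backtracking the LCS table gives one alignment: b (A1,B9) → b (A2,B11) → b (A3,B12) → k (A7,B14).
So the longest common subsequence has length 4.

4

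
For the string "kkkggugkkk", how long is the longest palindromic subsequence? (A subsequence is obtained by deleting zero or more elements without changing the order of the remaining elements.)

9

Using dp[i][j] = 2 + dp[i+1][j−1] if the ends match, else max(dp[i+1][j], dp[i][j−1]):
dp[1][10] = 9. A witness is kkkgugkkk at positions 1,2,3,4,6,7,8,9,10.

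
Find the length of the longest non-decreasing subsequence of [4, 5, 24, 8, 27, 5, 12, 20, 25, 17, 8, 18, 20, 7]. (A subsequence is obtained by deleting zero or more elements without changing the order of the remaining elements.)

Scanning left to right, the best length ending at each element is: 4→1, 5→2, 24→3, 8→3, 27→4, 5→3, 12→4, 20→5, 25→6, 17→5, 8→4, 18→6, 20→7, 7→4.
So the longest non-decreasing subsequence has length 7, e.g. 4, 5, 8, 12, 17, 18, 20.

7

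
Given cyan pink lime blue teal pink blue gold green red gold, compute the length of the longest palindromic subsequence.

3

One longest palindromic subsequence is gold red gold (positions 8,10,11); it reads the same forward and backward, and the interval DP gives dp[1][11] = 3.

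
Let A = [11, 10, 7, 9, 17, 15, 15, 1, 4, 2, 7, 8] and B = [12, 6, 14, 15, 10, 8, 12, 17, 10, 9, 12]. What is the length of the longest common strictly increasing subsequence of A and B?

2

A longest common strictly increasing subsequence is 10, 17 (length 2); it appears in order in both A and B, and no longer such subsequence exists.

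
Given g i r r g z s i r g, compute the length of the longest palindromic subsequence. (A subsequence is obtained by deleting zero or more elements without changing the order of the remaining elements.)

6

One longest palindromic subsequence is girrig (positions 1,2,3,4,8,10); it reads the same forward and backward, and the interval DP gives dp[1][10] = 6.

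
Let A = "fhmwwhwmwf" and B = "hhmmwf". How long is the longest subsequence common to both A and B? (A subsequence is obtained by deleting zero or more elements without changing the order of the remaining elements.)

5

Backtracking the LCS table gives one alignment: h (A2,B2) → m (A3,B3) → m (A8,B4) → w (A9,B5) → f (A10,B6).
So the longest common subsequence has length 5.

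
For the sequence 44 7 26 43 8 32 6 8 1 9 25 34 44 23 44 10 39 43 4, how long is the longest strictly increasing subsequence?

Let dp[i] be the longest increasing subsequence ending at position i. Then dp = [1, 1, 2, 3, 2, 3, 1, 2, 1, 3, 4, 5, 6, 4, 6, 4, 6, 7, 2].
The maximum is 7; one witness is 7, 8, 9, 25, 34, 39, 43 at positions 2,5,10,11,12,17,18.

7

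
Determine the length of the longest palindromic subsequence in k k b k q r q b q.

One longest palindromic subsequence is bqrqb (positions 3,5,6,7,8); it reads the same forward and backward, and the interval DP gives dp[1][9] = 5.

5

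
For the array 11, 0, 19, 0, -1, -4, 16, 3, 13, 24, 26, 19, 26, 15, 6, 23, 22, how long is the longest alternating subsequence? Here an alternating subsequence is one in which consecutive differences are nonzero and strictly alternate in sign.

Track the best alternating length ending on an up-step vs a down-step at each position: up/down = 1/1, 1/2, 3/1, 1/4, 1/4, 1/4, 5/4, 5/6, 7/6, 7/1, 7/1, 7/8, 9/1, 7/10, 7/10, 11/10, 11/12.
The maximum over both is 12; one such subsequence is 11, 0, 19, 0, 16, 3, 24, 19, 26, 15, 23, 22.

12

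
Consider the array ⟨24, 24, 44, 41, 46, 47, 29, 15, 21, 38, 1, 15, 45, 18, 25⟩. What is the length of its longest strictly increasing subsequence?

4

One longest increasing subsequence is 24, 44, 46, 47 (positions 1,3,5,6), of length 4; no longer one exists.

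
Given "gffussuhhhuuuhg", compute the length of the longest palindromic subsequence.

One longest palindromic subsequence is guuhhhuug (positions 1,4,7,8,9,10,12,13,15); it reads the same forward and backward, and the interval DP gives dp[1][15] = 9.

9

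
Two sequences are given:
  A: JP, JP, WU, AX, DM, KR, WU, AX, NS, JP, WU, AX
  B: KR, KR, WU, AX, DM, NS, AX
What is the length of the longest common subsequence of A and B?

Backtracking the LCS table gives one alignment: WU (A3,B3) → AX (A4,B4) → DM (A5,B5) → NS (A9,B6) → AX (A12,B7).
So the longest common subsequence has length 5.

5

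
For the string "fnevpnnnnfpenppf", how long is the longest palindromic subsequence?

Using dp[i][j] = 2 + dp[i+1][j−1] if the ends match, else max(dp[i+1][j], dp[i][j−1]):
dp[1][16] = 12. A witness is fnepnnnnpenf at positions 1,2,3,5,6,7,8,9,11,12,13,16.

12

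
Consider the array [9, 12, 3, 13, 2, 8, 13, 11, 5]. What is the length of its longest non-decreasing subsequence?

4

Scanning left to right, the best length ending at each element is: 9→1, 12→2, 3→1, 13→3, 2→1, 8→2, 13→4, 11→3, 5→2.
So the longest non-decreasing subsequence has length 4, e.g. 9, 12, 13, 13.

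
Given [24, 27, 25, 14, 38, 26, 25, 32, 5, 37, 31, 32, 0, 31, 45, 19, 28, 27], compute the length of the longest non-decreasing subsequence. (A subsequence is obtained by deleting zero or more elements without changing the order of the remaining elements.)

6

Scanning left to right, the best length ending at each element is: 24→1, 27→2, 25→2, 14→1, 38→3, 26→3, 25→3, 32→4, 5→1, 37→5, 31→4, 32→5, 0→1, 31→5, 45→6, 19→2, 28→4, 27→4.
So the longest non-decreasing subsequence has length 6, e.g. 24, 25, 26, 32, 37, 45.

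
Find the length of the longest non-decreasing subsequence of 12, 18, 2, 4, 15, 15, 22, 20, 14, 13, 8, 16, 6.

5

One longest non-decreasing subsequence is 2, 4, 15, 15, 22 (positions 3,4,5,6,7), of length 5; no longer one exists.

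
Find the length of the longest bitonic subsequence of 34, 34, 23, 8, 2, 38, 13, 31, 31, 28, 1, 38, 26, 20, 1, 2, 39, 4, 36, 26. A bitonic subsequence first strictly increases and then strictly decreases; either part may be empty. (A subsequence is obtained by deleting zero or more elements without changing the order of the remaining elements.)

One longest bitonic subsequence is 34, 38, 31, 28, 26, 20, 4 (positions 1,6,9,10,13,14,18): it rises to 38 then falls. Length 7 is optimal.

7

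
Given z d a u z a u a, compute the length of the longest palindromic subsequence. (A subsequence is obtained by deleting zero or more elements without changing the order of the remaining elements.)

5

Using dp[i][j] = 2 + dp[i+1][j−1] if the ends match, else max(dp[i+1][j], dp[i][j−1]):
dp[1][8] = 5. A witness is auaua at positions 3,4,6,7,8.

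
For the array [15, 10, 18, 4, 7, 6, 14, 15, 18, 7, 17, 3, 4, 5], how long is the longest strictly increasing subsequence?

5

One longest increasing subsequence is 4, 7, 14, 15, 18 (positions 4,5,7,8,9), of length 5; no longer one exists.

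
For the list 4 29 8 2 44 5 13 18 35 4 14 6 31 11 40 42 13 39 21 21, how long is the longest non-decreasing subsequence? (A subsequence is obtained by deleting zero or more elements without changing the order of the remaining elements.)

7

Let dp[i] be the longest non-decreasing subsequence ending at position i. Then dp = [1, 2, 2, 1, 3, 2, 3, 4, 5, 2, 4, 3, 5, 4, 6, 7, 5, 6, 6, 7].
The maximum is 7; one witness is 4, 8, 13, 18, 35, 40, 42 at positions 1,3,7,8,9,15,16.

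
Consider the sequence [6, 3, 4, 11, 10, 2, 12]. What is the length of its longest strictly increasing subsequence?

4

Scanning left to right, the best length ending at each element is: 6→1, 3→1, 4→2, 11→3, 10→3, 2→1, 12→4.
So the longest increasing subsequence has length 4, e.g. 3, 4, 11, 12.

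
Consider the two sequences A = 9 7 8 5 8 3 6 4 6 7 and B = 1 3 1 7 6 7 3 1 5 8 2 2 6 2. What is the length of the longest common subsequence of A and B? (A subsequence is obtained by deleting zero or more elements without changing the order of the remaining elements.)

A longest common subsequence is 7, 5, 8, 6 (length 4); the LCS DP confirms no longer common subsequence exists.

4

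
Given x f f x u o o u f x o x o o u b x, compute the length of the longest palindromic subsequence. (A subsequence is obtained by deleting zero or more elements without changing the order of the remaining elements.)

One longest palindromic subsequence is xuooxoxooux (positions 1,5,6,7,10,11,12,13,14,15,17); it reads the same forward and backward, and the interval DP gives dp[1][17] = 11.

11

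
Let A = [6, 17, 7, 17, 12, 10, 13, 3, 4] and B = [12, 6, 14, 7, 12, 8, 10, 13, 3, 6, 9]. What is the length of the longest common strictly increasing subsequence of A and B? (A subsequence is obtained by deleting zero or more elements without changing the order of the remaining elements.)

4

A longest common strictly increasing subsequence is 6, 7, 12, 13 (length 4); it appears in order in both A and B, and no longer such subsequence exists.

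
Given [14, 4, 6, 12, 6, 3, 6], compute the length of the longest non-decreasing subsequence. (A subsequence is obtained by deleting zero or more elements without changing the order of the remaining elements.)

4

Let dp[i] be the longest non-decreasing subsequence ending at position i. Then dp = [1, 1, 2, 3, 3, 1, 4].
The maximum is 4; one witness is 4, 6, 6, 6 at positions 2,3,5,7.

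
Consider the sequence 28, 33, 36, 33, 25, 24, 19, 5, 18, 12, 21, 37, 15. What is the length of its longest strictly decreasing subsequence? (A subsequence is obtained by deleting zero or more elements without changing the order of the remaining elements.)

One longest decreasing subsequence is 36, 33, 25, 24, 19, 18, 12 (positions 3,4,5,6,7,9,10), of length 7; no longer one exists.

7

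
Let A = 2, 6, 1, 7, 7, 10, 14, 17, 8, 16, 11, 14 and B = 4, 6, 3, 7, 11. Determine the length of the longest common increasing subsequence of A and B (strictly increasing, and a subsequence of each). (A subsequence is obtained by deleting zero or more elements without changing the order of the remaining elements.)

3

For each value that appears in both, track the longest common increasing run ending there.
The best achievable length is 3; one witness is 6, 7, 11 (A-positions 2,4,11, B-positions 2,4,5).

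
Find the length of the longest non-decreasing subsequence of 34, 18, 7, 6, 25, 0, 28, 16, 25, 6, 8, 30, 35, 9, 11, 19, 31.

7

Scanning left to right, the best length ending at each element is: 34→1, 18→1, 7→1, 6→1, 25→2, 0→1, 28→3, 16→2, 25→3, 6→2, 8→3, 30→4, 35→5, 9→4, 11→5, 19→6, 31→7.
So the longest non-decreasing subsequence has length 7, e.g. 6, 6, 8, 9, 11, 19, 31.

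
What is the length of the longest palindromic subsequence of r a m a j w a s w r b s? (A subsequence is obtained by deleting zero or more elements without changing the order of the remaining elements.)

One longest palindromic subsequence is rwswr (positions 1,6,8,9,10); it reads the same forward and backward, and the interval DP gives dp[1][12] = 5.

5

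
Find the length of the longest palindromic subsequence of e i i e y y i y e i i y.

One longest palindromic subsequence is iieyiyeii (positions 2,3,4,5,7,8,9,10,11); it reads the same forward and backward, and the interval DP gives dp[1][12] = 9.

9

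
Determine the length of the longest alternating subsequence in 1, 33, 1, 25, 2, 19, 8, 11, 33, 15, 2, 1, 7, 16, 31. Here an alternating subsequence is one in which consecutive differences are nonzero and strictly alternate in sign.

A longest alternating subsequence is 1, 33, 1, 25, 2, 19, 8, 11, 2, 7 (positions 1,2,3,4,5,6,7,8,11,13); its 9 consecutive differences strictly alternate in sign, and length 10 is optimal.

10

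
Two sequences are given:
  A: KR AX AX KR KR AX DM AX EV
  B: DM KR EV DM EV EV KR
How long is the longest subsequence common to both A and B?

3

A longest common subsequence is KR, DM, EV (length 3); the LCS DP confirms no longer common subsequence exists.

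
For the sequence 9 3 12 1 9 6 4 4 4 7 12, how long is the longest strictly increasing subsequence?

One longest increasing subsequence is 3, 6, 7, 12 (positions 2,6,10,11), of length 4; no longer one exists.

4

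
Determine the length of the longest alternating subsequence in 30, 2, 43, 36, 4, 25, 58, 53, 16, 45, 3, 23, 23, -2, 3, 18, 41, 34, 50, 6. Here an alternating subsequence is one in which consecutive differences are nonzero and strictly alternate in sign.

14

A longest alternating subsequence is 30, 2, 43, 4, 25, 16, 45, 3, 23, -2, 41, 34, 50, 6 (positions 1,2,3,5,6,9,10,11,12,14,17,18,19,20); its 13 consecutive differences strictly alternate in sign, and length 14 is optimal.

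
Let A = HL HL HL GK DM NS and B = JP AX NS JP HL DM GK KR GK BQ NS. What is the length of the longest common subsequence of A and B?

3

A longest common subsequence is HL, GK, NS (length 3); the LCS DP confirms no longer common subsequence exists.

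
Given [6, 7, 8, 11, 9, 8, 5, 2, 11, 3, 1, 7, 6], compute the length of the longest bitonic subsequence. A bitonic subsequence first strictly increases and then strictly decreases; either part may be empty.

Let inc[i] be the LIS ending at i and dec[i] the longest strictly decreasing subsequence starting at i. inc = [1, 2, 3, 4, 4, 3, 1, 1, 5, 2, 1, 3, 3], dec = [4, 4, 4, 6, 5, 4, 3, 2, 3, 2, 1, 2, 1].
max_i inc[i]+dec[i]−1 = 9, with one witness 6, 7, 8, 11, 9, 8, 5, 3, 1.

9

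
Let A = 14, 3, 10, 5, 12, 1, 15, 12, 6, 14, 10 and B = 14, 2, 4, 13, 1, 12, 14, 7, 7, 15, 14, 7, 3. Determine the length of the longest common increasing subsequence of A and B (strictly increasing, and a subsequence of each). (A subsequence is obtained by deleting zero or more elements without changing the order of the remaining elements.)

For each value that appears in both, track the longest common increasing run ending there.
The best achievable length is 3; one witness is 1, 12, 14 (A-positions 6,8,10, B-positions 5,6,7).

3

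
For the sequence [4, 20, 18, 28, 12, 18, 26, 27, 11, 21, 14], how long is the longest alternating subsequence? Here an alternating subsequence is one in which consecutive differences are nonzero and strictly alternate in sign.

9

Track the best alternating length ending on an up-step vs a down-step at each position: up/down = 1/1, 2/1, 2/3, 4/1, 2/5, 6/5, 6/5, 6/5, 2/7, 8/7, 8/9.
The maximum over both is 9; one such subsequence is 4, 20, 18, 28, 12, 18, 11, 21, 14.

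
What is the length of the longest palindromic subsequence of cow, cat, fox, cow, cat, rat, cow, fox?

5

Using dp[i][j] = 2 + dp[i+1][j−1] if the ends match, else max(dp[i+1][j], dp[i][j−1]):
dp[1][8] = 5. A witness is fox cow rat cow fox at positions 3,4,6,7,8.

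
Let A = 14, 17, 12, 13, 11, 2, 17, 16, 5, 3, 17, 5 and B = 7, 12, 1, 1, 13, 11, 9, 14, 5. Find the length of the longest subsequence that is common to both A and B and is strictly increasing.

For each value that appears in both, track the longest common increasing run ending there.
The best achievable length is 2; one witness is 12, 13 (A-positions 3,4, B-positions 2,5).

2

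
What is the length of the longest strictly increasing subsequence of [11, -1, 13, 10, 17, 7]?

3

Let dp[i] be the longest increasing subsequence ending at position i. Then dp = [1, 1, 2, 2, 3, 2].
The maximum is 3; one witness is 11, 13, 17 at positions 1,3,5.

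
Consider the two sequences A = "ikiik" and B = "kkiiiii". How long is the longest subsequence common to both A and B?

Backtracking the LCS table gives one alignment: i (A1,B5) → i (A3,B6) → i (A4,B7).
So the longest common subsequence has length 3.

3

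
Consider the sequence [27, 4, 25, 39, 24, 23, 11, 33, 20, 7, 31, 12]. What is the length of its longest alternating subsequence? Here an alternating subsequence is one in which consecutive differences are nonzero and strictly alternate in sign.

8

A longest alternating subsequence is 27, 4, 25, 24, 33, 20, 31, 12 (positions 1,2,3,5,8,9,11,12); its 7 consecutive differences strictly alternate in sign, and length 8 is optimal.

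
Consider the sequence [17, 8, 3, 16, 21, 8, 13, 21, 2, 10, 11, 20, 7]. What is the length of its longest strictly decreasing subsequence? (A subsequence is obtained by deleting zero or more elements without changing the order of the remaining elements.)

5

Let dp[i] be the longest decreasing subsequence ending at position i. Then dp = [1, 2, 3, 2, 1, 3, 3, 1, 4, 4, 4, 2, 5].
The maximum is 5; one witness is 17, 16, 13, 10, 7 at positions 1,4,7,10,13.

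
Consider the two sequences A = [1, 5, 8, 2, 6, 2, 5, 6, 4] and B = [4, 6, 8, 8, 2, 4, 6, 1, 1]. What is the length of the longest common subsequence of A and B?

Backtracking the LCS table gives one alignment: 8 (A3,B4) → 2 (A4,B5) → 6 (A5,B7).
So the longest common subsequence has length 3.

3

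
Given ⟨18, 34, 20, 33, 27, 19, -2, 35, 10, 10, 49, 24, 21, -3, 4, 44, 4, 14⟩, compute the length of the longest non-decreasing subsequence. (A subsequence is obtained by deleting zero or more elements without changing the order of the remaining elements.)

Let dp[i] be the longest non-decreasing subsequence ending at position i. Then dp = [1, 2, 2, 3, 3, 2, 1, 4, 2, 3, 5, 4, 4, 1, 2, 5, 3, 4].
The maximum is 5; one witness is 18, 20, 33, 35, 49 at positions 1,3,4,8,11.

5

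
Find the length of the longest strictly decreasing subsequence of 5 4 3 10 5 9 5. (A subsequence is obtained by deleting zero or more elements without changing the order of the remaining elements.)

One longest decreasing subsequence is 5, 4, 3 (positions 1,2,3), of length 3; no longer one exists.

3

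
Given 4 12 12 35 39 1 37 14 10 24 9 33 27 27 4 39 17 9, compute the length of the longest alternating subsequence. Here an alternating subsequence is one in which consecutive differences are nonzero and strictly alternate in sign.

11

A longest alternating subsequence is 4, 12, 1, 37, 14, 24, 9, 33, 27, 39, 17 (positions 1,2,6,7,8,10,11,12,13,16,17); its 10 consecutive differences strictly alternate in sign, and length 11 is optimal.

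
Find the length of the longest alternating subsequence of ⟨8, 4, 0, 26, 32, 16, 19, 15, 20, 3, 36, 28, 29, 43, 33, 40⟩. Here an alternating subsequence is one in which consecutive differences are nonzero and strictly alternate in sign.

13

A longest alternating subsequence is 8, 4, 26, 16, 19, 15, 20, 3, 36, 28, 43, 33, 40 (positions 1,2,4,6,7,8,9,10,11,12,14,15,16); its 12 consecutive differences strictly alternate in sign, and length 13 is optimal.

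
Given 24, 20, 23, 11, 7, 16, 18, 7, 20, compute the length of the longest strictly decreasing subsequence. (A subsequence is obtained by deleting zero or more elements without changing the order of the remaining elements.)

Let dp[i] be the longest decreasing subsequence ending at position i. Then dp = [1, 2, 2, 3, 4, 3, 3, 4, 3].
The maximum is 4; one witness is 24, 20, 11, 7 at positions 1,2,4,5.

4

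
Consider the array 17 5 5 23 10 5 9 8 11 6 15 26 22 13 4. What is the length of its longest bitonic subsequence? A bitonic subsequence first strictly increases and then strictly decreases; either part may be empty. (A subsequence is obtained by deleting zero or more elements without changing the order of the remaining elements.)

8

Let inc[i] be the LIS ending at i and dec[i] the longest strictly decreasing subsequence starting at i. inc = [1, 1, 1, 2, 2, 1, 2, 2, 3, 2, 4, 5, 5, 4, 1], dec = [6, 2, 2, 6, 5, 2, 4, 3, 3, 2, 3, 4, 3, 2, 1].
max_i inc[i]+dec[i]−1 = 8, with one witness 5, 10, 11, 15, 26, 22, 13, 4.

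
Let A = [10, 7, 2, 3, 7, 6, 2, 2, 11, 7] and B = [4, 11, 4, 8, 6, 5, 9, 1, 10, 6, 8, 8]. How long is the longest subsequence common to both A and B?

2

Backtracking the LCS table gives one alignment: 10 (A1,B9) → 6 (A6,B10).
So the longest common subsequence has length 2.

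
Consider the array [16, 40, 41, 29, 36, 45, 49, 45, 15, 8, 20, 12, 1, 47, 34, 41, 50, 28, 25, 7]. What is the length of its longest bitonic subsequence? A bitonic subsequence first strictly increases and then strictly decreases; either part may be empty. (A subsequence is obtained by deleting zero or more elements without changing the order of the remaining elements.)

10

One longest bitonic subsequence is 16, 40, 41, 45, 49, 47, 41, 28, 25, 7 (positions 1,2,3,6,7,14,16,18,19,20): it rises to 49 then falls. Length 10 is optimal.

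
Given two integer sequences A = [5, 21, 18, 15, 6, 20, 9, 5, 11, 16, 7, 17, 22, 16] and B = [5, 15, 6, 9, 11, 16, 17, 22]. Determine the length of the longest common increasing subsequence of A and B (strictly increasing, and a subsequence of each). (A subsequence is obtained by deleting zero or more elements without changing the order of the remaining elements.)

7

A longest common strictly increasing subsequence is 5, 6, 9, 11, 16, 17, 22 (length 7); it appears in order in both A and B, and no longer such subsequence exists.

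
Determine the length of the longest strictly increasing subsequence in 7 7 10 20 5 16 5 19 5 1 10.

One longest increasing subsequence is 7, 10, 16, 19 (positions 1,3,6,8), of length 4; no longer one exists.

4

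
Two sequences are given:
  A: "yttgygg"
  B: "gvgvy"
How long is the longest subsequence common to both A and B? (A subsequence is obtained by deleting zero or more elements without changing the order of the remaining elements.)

A longest common subsequence is gy (length 2); the LCS DP confirms no longer common subsequence exists.

2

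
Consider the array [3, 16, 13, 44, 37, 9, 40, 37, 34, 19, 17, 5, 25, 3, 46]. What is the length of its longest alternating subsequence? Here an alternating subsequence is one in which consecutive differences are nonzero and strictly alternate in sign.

10

A longest alternating subsequence is 3, 16, 13, 44, 37, 40, 19, 25, 3, 46 (positions 1,2,3,4,5,7,10,13,14,15); its 9 consecutive differences strictly alternate in sign, and length 10 is optimal.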